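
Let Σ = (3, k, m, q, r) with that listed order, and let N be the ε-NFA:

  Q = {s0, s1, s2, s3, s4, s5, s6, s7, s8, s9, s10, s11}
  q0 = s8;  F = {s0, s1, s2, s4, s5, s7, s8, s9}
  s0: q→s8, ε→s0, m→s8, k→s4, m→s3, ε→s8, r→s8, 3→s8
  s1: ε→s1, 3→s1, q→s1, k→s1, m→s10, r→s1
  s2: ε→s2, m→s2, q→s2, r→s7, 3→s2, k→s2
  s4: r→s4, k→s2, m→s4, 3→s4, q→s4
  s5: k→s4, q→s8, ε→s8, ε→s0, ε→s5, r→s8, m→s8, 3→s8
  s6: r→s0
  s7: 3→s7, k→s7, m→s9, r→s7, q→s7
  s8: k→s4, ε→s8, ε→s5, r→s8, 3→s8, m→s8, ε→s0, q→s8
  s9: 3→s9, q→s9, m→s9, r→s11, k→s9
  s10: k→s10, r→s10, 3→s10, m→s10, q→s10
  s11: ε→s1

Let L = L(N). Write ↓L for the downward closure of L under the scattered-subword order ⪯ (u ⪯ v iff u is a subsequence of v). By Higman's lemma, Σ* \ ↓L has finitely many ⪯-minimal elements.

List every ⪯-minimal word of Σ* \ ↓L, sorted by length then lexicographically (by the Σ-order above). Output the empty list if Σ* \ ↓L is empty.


min(Σ*\↓L) = [kkrmrm].

|Q|=12, |F|=8, |δ|=58 (11 ε).
min D↑ (7 st, q0=0, F={6}): 0:3→0,k→1,m→0,q→0,r→0 1:3→1,k→2,m→1,q→1,r→1 2:3→2,k→2,m→2,q→2,r→3 3:3→3,k→3,m→4,q→3,r→3 4:3→4,k→4,m→4,q→4,r→5 5:3→5,k→5,m→6,q→5,r→5 6:3→6,k→6,m→6,q→6,r→6 [Hopcroft].
'kkrmrm': run [11, 7, 6, 5, 4, 3, 1] end={s10} rej; 6/6 del acc.
1 minimals (antichain).


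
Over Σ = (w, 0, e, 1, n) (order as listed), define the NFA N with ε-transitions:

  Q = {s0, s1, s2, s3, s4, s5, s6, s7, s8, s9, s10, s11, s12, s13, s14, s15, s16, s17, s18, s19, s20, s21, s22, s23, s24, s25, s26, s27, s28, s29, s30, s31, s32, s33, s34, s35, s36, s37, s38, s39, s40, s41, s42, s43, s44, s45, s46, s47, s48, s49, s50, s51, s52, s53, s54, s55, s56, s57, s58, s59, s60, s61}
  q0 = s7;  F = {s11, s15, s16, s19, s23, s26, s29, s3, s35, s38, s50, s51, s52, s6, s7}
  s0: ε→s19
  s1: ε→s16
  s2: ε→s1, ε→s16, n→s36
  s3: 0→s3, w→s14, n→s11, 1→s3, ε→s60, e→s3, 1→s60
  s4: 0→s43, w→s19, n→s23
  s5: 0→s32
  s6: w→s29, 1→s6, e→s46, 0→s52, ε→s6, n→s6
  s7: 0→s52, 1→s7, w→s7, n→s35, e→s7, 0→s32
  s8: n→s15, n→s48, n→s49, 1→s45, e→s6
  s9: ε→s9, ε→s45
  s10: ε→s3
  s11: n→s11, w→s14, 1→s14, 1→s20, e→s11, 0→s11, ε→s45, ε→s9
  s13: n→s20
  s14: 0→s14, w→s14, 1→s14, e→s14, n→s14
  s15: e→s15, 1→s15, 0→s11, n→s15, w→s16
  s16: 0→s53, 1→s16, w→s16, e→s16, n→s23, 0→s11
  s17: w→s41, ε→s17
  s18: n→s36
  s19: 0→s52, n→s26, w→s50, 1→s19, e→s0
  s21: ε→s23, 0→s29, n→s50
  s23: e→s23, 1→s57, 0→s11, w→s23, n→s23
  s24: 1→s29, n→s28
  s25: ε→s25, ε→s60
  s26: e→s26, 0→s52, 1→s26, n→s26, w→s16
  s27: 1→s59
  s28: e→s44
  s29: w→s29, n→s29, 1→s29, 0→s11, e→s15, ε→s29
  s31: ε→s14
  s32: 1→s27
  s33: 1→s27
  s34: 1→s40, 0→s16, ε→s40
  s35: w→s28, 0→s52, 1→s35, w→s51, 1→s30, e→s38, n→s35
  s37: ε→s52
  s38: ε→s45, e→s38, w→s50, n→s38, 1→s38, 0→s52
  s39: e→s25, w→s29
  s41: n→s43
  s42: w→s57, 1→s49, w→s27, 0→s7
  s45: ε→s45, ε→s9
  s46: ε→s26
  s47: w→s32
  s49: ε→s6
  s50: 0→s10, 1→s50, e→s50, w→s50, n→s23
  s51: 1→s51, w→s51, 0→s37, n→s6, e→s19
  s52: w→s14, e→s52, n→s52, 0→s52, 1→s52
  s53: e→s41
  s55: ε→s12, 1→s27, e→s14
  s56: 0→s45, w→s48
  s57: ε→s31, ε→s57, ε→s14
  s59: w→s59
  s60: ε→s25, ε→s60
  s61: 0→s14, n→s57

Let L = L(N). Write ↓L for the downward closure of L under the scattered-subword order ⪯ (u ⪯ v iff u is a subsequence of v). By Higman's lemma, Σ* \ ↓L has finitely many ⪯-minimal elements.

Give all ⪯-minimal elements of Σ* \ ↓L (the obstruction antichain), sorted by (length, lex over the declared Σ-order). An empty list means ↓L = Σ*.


|Q|=62, |F|=15, |δ|=155 (30 ε).
min D↑ (16 st, q0=0, F={3}): 0:w→0,0→1,e→0,1→0,n→2 1:w→3,0→1,e→1,1→1,n→1 2:w→4,0→1,e→5,1→2,n→2 3:w→3,0→3,e→3,1→3,n→3 4:w→4,0→1,e→6,1→4,n→7 5:w→8,0→1,e→5,1→5,n→5 6:w→8,0→1,e→6,1→6,n→9 7:w→10,0→1,e→9,1→7,n→7 8:w→8,0→11,e→8,1→8,n→12 9:w→13,0→1,e→9,1→9,n→9 10:w→10,0→14,e→15,1→10,n→10 11:w→3,0→11,e→11,1→11,n→14 12:w→12,0→14,e→12,1→3,n→12 13:w→13,0→14,e→13,1→13,n→12 14:w→3,0→14,e→14,1→3,n→14 15:w→13,0→14,e→15,1→15,n→15 [Hopcroft].
'0w': run [36, 17, 2] end={s14,s59} — reject; 2/2 del acc.
'newn1': run [36, 32, 25, 17, 9, 4] end={s14,s20,s31,s57} ∉↓L; 5/5 deletions ∈↓L.
'nwnw01': |S_i|=[36, 32, 29, 18, 14, 8, 2] end={s14,s20} — reject; 6/6 deletions ∈↓L.
3 words, ⪯-incomp.

Antichain: [0w, newn1, nwnw01].


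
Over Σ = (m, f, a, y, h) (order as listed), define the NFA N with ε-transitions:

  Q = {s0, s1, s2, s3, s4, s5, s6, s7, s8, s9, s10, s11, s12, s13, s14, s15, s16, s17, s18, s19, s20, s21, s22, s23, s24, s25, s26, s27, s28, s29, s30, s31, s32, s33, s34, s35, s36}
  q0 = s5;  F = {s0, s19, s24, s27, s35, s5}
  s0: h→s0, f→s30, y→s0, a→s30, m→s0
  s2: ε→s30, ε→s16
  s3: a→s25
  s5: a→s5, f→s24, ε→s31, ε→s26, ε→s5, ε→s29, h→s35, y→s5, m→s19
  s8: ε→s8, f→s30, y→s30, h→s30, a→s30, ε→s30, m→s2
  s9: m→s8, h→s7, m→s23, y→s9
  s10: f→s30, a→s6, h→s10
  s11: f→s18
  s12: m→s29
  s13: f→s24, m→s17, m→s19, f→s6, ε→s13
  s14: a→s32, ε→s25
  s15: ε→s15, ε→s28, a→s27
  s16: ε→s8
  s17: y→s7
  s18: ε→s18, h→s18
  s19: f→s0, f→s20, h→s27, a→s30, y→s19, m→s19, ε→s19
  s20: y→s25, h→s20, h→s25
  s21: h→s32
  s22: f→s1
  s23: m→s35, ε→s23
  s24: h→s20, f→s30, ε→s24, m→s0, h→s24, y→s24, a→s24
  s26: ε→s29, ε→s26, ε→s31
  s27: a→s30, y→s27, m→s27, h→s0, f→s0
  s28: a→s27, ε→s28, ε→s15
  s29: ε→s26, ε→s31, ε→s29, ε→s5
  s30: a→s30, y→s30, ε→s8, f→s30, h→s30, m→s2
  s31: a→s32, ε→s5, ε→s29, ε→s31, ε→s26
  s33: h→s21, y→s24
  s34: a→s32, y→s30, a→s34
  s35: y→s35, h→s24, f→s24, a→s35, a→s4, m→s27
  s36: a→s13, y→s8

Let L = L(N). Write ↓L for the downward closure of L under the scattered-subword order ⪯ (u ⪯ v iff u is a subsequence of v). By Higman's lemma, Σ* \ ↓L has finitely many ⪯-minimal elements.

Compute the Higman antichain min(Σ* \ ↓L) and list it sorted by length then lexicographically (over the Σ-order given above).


|Q|=37, |F|=6, |δ|=107 (31 ε).
min D↑ (7 st, q0=0, F={5}): 0:m→1,f→2,a→0,y→0,h→3 1:m→1,f→4,a→5,y→1,h→6 2:m→4,f→5,a→2,y→2,h→2 3:m→6,f→2,a→3,y→3,h→2 4:m→4,f→5,a→5,y→4,h→4 5:m→5,f→5,a→5,y→5,h→5 6:m→6,f→4,a→5,y→6,h→4 [Hopcroft].
'ma': |S_i|=[17, 9, 4] end={s16,s2,s30,s8} — reject; 2/2 single-dels accept.
'ff': run [17, 8, 4] end={s16,s2,s30,s8} ∉↓L; 2/2 deletions ∈↓L.
'hhf': run [17, 11, 8, 4] end={s16,s2,s30,s8} — reject; 3/3 del acc.
3 words, ⪯-incomp.

A = [ma, ff, hhf].


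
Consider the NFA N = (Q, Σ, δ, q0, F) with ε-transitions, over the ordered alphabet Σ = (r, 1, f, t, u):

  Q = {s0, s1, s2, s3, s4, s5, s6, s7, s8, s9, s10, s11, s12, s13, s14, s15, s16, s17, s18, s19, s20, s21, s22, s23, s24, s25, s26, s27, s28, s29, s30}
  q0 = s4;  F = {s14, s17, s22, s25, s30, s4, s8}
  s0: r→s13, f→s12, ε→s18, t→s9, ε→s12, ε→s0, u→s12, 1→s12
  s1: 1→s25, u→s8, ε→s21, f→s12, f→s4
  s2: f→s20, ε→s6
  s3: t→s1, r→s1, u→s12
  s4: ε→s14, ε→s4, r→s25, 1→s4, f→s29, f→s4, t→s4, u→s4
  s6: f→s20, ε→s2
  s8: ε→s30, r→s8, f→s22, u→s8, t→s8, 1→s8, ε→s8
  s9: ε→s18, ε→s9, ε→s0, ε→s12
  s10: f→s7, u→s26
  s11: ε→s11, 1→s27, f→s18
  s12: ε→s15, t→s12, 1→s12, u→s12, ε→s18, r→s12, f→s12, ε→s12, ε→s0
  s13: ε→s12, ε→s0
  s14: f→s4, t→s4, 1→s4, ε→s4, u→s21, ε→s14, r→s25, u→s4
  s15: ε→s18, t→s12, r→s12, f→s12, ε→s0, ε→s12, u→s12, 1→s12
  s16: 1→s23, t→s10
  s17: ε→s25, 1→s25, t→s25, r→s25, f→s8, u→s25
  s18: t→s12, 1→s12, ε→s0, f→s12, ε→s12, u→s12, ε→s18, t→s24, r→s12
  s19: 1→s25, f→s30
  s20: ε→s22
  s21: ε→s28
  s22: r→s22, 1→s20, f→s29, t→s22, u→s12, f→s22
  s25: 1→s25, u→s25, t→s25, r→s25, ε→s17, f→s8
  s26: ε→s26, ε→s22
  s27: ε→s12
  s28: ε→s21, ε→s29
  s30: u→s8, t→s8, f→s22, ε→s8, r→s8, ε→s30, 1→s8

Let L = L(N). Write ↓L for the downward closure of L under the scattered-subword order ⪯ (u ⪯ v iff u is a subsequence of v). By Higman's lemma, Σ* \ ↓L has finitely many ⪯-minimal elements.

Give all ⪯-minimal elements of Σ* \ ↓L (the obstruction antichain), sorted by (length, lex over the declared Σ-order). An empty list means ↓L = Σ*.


|Q|=31, |F|=7, |δ|=116 (40 ε).
min D↑ (5 st, q0=0, F={4}): 0:r→1,1→0,f→0,t→0,u→0 1:r→1,1→1,f→2,t→1,u→1 2:r→2,1→2,f→3,t→2,u→2 3:r→3,1→3,f→3,t→3,u→4 4:r→4,1→4,f→4,t→4,u→4 (ε-aug+det+¬).
'rffu': N↓-sim [18, 14, 12, 10, 7] end={s0,s12,s13,s15,s18,s24,s9} — reject; 4/4 del acc.
1 minimals (antichain).

A = [rffu].


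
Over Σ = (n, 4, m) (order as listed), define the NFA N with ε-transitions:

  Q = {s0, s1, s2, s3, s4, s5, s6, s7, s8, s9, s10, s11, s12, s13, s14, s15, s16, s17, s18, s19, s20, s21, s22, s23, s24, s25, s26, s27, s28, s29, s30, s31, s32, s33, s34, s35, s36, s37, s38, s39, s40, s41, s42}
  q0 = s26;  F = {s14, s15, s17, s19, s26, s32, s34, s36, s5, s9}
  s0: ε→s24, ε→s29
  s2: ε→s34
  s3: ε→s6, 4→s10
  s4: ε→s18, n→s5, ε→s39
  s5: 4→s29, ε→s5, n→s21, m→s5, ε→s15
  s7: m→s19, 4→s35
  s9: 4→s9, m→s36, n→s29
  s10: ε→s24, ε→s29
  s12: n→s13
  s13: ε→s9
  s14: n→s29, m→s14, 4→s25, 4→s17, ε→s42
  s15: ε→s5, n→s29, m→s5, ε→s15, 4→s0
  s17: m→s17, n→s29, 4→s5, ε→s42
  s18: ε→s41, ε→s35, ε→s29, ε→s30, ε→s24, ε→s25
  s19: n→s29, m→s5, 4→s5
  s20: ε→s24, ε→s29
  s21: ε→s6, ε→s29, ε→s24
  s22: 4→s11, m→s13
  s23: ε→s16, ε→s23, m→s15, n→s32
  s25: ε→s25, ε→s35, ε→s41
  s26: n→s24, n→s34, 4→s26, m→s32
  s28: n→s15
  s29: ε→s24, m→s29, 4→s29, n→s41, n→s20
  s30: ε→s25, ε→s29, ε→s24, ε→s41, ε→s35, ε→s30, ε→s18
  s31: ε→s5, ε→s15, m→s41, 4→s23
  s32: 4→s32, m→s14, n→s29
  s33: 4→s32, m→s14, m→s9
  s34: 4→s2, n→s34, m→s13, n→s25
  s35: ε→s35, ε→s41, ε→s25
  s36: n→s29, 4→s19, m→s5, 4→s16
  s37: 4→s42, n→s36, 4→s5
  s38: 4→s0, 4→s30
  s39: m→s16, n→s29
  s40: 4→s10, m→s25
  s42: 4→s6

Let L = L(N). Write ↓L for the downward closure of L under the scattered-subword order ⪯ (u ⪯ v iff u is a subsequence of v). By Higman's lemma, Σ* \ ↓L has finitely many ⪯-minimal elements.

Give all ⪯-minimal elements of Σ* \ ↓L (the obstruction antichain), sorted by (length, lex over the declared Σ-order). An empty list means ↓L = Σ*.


|Q|=43, |F|=10, |δ|=107 (44 ε).
min D↑ (10 st, q0=0, F={4}): 0:n→1,4→0,m→2 1:n→1,4→1,m→3 2:n→4,4→2,m→5 3:n→4,4→3,m→6 4:n→4,4→4,m→4 5:n→4,4→7,m→5 6:n→4,4→8,m→9 7:n→4,4→9,m→7 8:n→4,4→9,m→9 9:n→4,4→4,m→9 (ε-aug+det+¬).
'mn': run [23, 20, 6] end={s20,s21,s24,s29,s41,s6} rej; 2/2 deletions ∈↓L.
'nmmm4': run [23, 18, 14, 12, 9, 5] end={s0,s20,s24,s29,s41} rej; 5/5 deletions ∈↓L.
'mm444': run [23, 20, 17, 15, 9, 5] end={s0,s20,s24,s29,s41} ∉↓L; 5/5 del acc.
3 minimals (antichain).

min(Σ*\↓L) = [mn, nmmm4, mm444].


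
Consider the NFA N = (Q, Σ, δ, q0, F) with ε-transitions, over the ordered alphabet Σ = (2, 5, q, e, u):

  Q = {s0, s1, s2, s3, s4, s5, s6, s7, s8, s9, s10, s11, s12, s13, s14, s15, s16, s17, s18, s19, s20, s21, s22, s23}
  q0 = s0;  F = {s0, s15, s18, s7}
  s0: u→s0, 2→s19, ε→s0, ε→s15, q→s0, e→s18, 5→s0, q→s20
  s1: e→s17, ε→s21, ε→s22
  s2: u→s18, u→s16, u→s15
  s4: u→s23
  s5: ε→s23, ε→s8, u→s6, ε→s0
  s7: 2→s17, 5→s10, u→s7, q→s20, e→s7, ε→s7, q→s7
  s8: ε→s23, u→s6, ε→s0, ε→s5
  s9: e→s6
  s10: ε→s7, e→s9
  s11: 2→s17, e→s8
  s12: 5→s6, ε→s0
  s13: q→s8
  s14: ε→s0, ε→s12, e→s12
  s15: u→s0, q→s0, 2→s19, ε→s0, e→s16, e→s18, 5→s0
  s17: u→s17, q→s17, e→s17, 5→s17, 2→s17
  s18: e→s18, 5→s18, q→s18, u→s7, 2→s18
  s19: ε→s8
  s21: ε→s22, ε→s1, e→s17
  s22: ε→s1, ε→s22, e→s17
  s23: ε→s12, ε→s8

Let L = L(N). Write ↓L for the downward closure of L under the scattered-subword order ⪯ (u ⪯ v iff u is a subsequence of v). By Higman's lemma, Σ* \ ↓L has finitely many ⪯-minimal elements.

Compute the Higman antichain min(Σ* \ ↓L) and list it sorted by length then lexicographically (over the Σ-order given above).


A = [eu2].

|Q|=24, |F|=4, |δ|=67 (23 ε).
min D↑ (4 st, q0=0, F={3}): 0:2→0,5→0,q→0,e→1,u→0 1:2→1,5→1,q→1,e→1,u→2 2:2→3,5→2,q→2,e→2,u→2 3:2→3,5→3,q→3,e→3,u→3.
'eu2': N↓-sim [15, 8, 6, 1] end={s17} — reject; 3/3 del acc.
1 words, ⪯-incomp.


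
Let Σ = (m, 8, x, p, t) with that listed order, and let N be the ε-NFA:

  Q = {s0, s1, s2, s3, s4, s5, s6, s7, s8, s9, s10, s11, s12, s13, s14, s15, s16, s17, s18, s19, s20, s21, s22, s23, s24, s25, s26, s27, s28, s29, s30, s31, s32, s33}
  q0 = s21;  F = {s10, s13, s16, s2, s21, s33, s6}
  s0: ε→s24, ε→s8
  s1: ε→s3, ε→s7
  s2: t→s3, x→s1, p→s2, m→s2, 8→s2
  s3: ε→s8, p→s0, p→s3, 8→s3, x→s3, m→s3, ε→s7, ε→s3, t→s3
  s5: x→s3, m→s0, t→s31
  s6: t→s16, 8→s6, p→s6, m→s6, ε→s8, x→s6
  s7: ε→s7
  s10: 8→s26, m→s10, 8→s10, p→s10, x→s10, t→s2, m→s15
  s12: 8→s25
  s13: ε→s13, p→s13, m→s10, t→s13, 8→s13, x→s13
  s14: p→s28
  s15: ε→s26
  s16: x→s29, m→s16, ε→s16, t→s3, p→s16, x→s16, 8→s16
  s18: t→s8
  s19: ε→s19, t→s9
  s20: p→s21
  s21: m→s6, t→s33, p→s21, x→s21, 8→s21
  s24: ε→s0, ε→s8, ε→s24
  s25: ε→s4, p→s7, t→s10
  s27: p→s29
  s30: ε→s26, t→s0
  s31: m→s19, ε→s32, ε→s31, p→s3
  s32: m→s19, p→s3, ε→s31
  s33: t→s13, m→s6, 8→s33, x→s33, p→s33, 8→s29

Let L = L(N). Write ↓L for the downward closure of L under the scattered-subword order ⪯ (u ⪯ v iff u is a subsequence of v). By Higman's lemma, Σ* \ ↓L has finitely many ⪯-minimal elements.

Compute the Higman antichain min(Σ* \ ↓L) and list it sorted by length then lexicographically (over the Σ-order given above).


Antichain: [mtt, ttmtx].

|Q|=34, |F|=7, |δ|=82 (21 ε).
min D↑ (8 st, q0=0, F={5}): 0:m→1,8→0,x→0,p→0,t→2 1:m→1,8→1,x→1,p→1,t→3 2:m→1,8→2,x→2,p→2,t→4 3:m→3,8→3,x→3,p→3,t→5 4:m→6,8→4,x→4,p→4,t→4 5:m→5,8→5,x→5,p→5,t→5 6:m→6,8→6,x→6,p→6,t→7 7:m→7,8→7,x→5,p→7,t→5.
'mtt': |S_i|=[16, 13, 9, 5] end={s0,s24,s3,s7,s8} — reject; 3/3 single-dels accept.
'ttmtx': N↓-sim [16, 15, 13, 12, 7, 6] end={s0,s1,s24,s3,s7,s8} rej; 5/5 single-dels accept.
2 obstructions.


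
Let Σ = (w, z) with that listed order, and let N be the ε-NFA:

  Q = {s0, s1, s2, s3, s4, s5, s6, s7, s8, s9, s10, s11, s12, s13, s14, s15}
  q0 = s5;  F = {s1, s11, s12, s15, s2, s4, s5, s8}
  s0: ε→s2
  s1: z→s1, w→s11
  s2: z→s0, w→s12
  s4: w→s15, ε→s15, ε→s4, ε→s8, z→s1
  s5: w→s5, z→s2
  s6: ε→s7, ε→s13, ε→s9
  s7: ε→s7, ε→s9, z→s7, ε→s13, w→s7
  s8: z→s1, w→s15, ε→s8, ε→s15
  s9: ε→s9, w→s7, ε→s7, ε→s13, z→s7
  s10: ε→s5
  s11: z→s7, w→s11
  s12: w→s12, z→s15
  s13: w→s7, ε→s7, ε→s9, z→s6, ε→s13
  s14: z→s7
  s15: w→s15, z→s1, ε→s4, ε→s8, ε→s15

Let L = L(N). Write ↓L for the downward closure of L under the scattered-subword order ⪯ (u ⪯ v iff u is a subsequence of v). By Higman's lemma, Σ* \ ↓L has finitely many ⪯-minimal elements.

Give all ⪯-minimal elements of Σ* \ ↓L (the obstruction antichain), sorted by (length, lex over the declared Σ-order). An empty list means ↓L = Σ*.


Antichain: [zwzzwz].

|Q|=16, |F|=8, |δ|=45 (22 ε).
min D↑ (7 st, q0=0, F={6}): 0:w→0,z→1 1:w→2,z→1 2:w→2,z→3 3:w→3,z→4 4:w→5,z→4 5:w→5,z→6 6:w→6,z→6 [Hopcroft].
'zwzzwz': |S_i|=[13, 12, 10, 9, 6, 5, 4] end={s13,s6,s7,s9} — reject; 6/6 deletions ∈↓L.
1 obstructions.


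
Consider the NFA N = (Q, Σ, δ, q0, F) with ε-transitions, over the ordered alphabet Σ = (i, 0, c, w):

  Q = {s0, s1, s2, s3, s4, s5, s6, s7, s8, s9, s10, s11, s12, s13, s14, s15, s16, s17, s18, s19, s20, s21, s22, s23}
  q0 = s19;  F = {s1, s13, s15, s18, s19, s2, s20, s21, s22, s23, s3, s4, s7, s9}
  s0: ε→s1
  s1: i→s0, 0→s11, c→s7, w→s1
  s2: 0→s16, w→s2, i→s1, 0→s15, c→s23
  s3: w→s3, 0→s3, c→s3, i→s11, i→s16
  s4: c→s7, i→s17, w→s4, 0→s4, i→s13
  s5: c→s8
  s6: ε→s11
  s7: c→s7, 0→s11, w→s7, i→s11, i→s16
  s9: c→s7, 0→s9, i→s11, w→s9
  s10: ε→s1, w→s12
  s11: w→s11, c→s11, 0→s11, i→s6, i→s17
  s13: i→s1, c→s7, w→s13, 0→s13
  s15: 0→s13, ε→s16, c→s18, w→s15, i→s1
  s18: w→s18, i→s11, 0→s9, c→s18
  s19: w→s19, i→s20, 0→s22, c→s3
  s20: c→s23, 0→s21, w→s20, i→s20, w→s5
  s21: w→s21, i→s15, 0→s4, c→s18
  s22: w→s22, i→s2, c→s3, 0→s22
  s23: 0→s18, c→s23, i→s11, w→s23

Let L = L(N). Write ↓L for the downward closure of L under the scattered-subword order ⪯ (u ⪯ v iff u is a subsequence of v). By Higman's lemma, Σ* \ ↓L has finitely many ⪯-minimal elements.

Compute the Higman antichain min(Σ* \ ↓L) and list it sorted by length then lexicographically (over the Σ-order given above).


|Q|=24, |F|=14, |δ|=72 (4 ε).
min D↑ (15 st, q0=0, F={7}): 0:i→1,0→2,c→3,w→0 1:i→1,0→4,c→5,w→1 2:i→6,0→2,c→3,w→2 3:i→7,0→3,c→3,w→3 4:i→8,0→9,c→10,w→4 5:i→7,0→10,c→5,w→5 6:i→11,0→8,c→5,w→6 7:i→7,0→7,c→7,w→7 8:i→11,0→12,c→10,w→8 9:i→12,0→9,c→13,w→9 10:i→7,0→14,c→10,w→10 11:i→11,0→7,c→13,w→11 12:i→11,0→12,c→13,w→12 13:i→7,0→7,c→13,w→13 14:i→7,0→14,c→13,w→14.
'ci': |S_i|=[21, 10, 4] end={s11,s16,s17,s6} rej; 2/2 single-dels accept.
'0ii0': run [21, 17, 13, 7, 3] end={s11,s17,s6} ∉↓L; 4/4 single-dels accept.
'i00c0': |S_i|=[21, 18, 13, 10, 5, 3] end={s11,s17,s6} rej; 5/5 deletions ∈↓L.
3 obstructions.

A = [ci, 0ii0, i00c0].


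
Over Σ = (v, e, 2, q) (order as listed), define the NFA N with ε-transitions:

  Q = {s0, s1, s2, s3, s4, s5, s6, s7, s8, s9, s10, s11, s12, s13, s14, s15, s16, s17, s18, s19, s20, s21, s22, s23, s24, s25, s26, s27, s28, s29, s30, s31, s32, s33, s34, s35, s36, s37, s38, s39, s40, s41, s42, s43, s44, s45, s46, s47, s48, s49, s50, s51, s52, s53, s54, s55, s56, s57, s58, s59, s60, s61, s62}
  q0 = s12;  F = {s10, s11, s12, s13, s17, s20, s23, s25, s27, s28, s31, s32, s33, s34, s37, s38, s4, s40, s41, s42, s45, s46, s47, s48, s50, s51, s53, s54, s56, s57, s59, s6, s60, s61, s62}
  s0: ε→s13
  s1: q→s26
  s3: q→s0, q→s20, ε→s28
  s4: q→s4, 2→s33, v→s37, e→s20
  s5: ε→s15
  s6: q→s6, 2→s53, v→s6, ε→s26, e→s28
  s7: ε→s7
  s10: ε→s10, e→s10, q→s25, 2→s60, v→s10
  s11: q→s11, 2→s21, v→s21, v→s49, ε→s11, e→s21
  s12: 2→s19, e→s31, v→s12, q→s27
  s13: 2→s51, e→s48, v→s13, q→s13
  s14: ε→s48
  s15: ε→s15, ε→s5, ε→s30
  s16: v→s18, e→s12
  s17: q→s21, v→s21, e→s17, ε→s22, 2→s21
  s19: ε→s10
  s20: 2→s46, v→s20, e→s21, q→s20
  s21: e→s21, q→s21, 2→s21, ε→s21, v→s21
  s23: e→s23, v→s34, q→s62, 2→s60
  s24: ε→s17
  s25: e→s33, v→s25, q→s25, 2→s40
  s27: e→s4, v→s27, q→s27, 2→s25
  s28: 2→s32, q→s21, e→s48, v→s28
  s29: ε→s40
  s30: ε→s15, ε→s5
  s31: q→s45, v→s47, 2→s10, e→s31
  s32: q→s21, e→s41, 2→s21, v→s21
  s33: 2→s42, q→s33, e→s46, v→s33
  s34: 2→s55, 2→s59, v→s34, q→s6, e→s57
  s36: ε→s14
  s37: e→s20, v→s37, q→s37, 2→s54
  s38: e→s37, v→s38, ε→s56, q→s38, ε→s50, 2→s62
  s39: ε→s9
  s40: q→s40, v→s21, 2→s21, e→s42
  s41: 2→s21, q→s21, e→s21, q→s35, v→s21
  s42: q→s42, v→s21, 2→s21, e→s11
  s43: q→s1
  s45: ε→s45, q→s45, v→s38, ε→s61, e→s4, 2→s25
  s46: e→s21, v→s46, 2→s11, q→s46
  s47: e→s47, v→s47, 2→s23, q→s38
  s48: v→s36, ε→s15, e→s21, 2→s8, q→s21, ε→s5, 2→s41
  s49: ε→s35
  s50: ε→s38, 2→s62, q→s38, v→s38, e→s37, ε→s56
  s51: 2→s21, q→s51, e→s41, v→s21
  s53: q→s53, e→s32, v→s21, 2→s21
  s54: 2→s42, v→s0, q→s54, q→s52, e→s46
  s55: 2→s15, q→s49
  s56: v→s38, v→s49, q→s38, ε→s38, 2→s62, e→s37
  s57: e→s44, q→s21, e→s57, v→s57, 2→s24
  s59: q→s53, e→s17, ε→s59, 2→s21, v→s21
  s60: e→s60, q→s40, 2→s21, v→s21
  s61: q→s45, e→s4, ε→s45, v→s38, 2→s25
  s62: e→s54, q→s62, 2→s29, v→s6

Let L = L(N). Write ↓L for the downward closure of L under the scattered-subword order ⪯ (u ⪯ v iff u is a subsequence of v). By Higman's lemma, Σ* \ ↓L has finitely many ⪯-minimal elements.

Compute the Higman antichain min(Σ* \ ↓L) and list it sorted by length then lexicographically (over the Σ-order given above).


Antichain: [22v, 222, qeee, ev2veq].

|Q|=63, |F|=35, |δ|=191 (32 ε).
min D↑ (33 st, q0=0, F={11}): 0:v→0,e→1,2→2,q→3 1:v→4,e→1,2→2,q→5 2:v→2,e→2,2→6,q→7 3:v→3,e→8,2→7,q→3 4:v→4,e→4,2→9,q→10 5:v→10,e→8,2→7,q→5 6:v→11,e→6,2→11,q→12 7:v→7,e→13,2→12,q→7 8:v→14,e→15,2→13,q→8 9:v→16,e→9,2→6,q→17 10:v→10,e→14,2→17,q→10 11:v→11,e→11,2→11,q→11 12:v→11,e→18,2→11,q→12 13:v→13,e→19,2→18,q→13 14:v→14,e→15,2→20,q→14 15:v→15,e→11,2→19,q→15 16:v→16,e→21,2→22,q→23 17:v→23,e→20,2→12,q→17 18:v→11,e→24,2→11,q→18 19:v→19,e→11,2→24,q→19 20:v→25,e→19,2→18,q→20 21:v→21,e→21,2→26,q→11 22:v→11,e→26,2→11,q→27 23:v→23,e→28,2→27,q→23 24:v→11,e→11,2→11,q→24 25:v→25,e→29,2→30,q→25 26:v→11,e→26,2→11,q→11 27:v→11,e→31,2→11,q→27 28:v→28,e→29,2→31,q→11 29:v→29,e→11,2→32,q→11 30:v→11,e→32,2→11,q→30 31:v→11,e→32,2→11,q→11 32:v→11,e→11,2→11,q→11 (ε-aug+det+¬).
'22v': |S_i|=[53, 41, 21, 3] end={s21,s35,s49} rej; 3/3 del acc.
'222': run [53, 41, 21, 4] end={s15,s21,s30,s5} rej; 3/3 del acc.
'qeee': N↓-sim [53, 38, 25, 14, 1] end={s21} ∉↓L; 4/4 del acc.
'ev2veq': run [53, 50, 46, 37, 29, 17, 2] end={s21,s35} ∉↓L; 6/6 deletions ∈↓L.
4 minimals (antichain).


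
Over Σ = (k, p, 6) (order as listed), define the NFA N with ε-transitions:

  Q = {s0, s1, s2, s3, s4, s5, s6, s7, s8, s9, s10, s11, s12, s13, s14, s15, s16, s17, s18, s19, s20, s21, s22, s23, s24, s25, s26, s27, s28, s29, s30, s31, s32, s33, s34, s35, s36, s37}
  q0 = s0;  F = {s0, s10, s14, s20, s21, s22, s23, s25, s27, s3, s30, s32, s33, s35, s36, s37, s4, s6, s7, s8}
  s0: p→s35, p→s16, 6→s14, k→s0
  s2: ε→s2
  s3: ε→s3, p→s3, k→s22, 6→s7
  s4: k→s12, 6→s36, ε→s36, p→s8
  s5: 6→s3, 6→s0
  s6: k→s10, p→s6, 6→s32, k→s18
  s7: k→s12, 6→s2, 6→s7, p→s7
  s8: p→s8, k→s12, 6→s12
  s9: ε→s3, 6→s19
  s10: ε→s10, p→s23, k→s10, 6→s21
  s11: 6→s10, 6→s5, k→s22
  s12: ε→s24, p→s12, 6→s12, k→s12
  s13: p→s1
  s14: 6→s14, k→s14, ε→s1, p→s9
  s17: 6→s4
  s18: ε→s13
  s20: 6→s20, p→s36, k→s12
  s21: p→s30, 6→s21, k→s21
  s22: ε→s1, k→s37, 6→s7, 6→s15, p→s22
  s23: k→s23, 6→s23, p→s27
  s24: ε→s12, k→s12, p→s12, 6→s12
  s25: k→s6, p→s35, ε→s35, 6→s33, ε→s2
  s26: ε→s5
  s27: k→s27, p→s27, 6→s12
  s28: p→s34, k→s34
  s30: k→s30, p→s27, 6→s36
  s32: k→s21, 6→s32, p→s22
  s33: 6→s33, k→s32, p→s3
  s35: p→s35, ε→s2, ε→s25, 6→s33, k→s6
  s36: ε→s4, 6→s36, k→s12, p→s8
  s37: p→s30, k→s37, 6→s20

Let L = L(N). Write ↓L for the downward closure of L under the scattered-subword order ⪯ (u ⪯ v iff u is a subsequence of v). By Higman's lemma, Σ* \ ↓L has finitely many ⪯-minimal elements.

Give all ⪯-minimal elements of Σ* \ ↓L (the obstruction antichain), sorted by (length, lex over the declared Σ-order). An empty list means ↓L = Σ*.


A = [6p6k, pkkpp6].

|Q|=38, |F|=20, |δ|=96 (16 ε).
min D↑ (19 st, q0=0, F={13}): 0:k→0,p→1,6→2 1:k→3,p→1,6→4 2:k→2,p→5,6→2 3:k→6,p→3,6→7 4:k→7,p→5,6→4 5:k→8,p→5,6→9 6:k→6,p→10,6→11 7:k→11,p→8,6→7 8:k→12,p→8,6→9 9:k→13,p→9,6→9 10:k→10,p→14,6→10 11:k→11,p→15,6→11 12:k→12,p→15,6→16 13:k→13,p→13,6→13 14:k→14,p→14,6→13 15:k→15,p→14,6→17 16:k→13,p→17,6→16 17:k→13,p→18,6→17 18:k→13,p→18,6→13 [Hopcroft].
'6p6k': |S_i|=[30, 22, 17, 10, 2] end={s12,s24} ∉↓L; 4/4 single-dels accept.
'pkkpp6': N↓-sim [30, 28, 21, 15, 9, 4, 2] end={s12,s24} ∉↓L; 6/6 single-dels accept.
2 words, ⪯-incomp.


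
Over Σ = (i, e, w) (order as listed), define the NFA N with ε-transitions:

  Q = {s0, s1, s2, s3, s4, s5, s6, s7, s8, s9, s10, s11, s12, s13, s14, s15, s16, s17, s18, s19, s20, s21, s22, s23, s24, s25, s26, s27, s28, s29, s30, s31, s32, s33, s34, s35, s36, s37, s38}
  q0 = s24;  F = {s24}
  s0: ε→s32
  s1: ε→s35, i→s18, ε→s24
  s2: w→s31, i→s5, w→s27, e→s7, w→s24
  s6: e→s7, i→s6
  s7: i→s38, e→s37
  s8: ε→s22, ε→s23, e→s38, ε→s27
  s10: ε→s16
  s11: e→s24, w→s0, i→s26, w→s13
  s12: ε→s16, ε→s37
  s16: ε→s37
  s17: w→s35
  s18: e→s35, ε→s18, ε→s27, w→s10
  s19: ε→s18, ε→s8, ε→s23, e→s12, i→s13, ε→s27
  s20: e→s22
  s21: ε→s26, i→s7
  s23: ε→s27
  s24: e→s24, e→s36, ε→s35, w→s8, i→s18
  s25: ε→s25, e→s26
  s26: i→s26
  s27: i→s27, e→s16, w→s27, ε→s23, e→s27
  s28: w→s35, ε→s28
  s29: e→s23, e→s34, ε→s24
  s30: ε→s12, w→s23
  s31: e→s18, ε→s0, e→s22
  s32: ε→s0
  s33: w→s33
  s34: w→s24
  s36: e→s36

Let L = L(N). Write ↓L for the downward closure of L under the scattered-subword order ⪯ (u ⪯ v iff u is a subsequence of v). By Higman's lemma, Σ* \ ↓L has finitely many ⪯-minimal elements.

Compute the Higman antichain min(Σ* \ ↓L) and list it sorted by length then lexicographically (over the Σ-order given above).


min(Σ*\↓L) = [i, w].

|Q|=39, |F|=1, |δ|=67 (26 ε).
min D↑ (2 st, q0=0, F={1}): 0:i→1,e→0,w→1 1:i→1,e→1,w→1 (ε-aug+det+¬).
'i': run [12, 7] end={s10,s16,s18,s23,s27,s35,s37} — reject; 1/1 del acc.
'w': N↓-sim [12, 8] end={s10,s16,s22,s23,s27,s37,s38,s8} ∉↓L; 1/1 del acc.
2 words, ⪯-incomp.


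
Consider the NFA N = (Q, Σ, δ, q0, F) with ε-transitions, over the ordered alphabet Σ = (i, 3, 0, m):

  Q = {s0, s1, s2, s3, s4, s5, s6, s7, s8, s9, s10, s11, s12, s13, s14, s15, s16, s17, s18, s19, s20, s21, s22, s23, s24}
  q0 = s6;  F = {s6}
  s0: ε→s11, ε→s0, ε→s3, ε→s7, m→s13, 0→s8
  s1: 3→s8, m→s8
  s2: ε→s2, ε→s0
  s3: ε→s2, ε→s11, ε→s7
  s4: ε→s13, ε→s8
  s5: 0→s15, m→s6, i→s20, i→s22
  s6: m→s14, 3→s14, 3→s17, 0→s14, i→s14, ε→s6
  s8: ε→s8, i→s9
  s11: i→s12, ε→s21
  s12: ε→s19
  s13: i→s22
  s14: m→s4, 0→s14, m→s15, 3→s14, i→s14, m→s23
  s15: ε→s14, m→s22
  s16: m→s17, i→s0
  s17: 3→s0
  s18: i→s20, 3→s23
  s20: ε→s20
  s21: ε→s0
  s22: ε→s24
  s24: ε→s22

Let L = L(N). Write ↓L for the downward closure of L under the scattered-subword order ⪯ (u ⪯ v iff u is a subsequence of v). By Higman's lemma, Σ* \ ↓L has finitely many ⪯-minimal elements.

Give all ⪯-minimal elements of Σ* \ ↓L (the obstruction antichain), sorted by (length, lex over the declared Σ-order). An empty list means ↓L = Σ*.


|Q|=25, |F|=1, |δ|=48 (20 ε).
min D↑ (2 st, q0=0, F={1}): 0:i→1,3→1,0→1,m→1 1:i→1,3→1,0→1,m→1 (ε-aug+det+¬).
'i': N↓-sim [19, 11] end={s12,s13,s14,s15,s19,s22,s23,s24,s4,s8,s9} ∉↓L; 1/1 del acc.
'3': N↓-sim [19, 18] end={s0,s11,s12,s13,s14,s15,s17,s19,s2,s21,s22,s23,…} ∉↓L; 1/1 del acc.
'0': run [19, 9] end={s13,s14,s15,s22,s23,s24,s4,s8,s9} ∉↓L; 1/1 del acc.
'm': run [19, 9] end={s13,s14,s15,s22,s23,s24,s4,s8,s9} — reject; 1/1 single-dels accept.
4 minimals (antichain).

Antichain: [i, 3, 0, m].


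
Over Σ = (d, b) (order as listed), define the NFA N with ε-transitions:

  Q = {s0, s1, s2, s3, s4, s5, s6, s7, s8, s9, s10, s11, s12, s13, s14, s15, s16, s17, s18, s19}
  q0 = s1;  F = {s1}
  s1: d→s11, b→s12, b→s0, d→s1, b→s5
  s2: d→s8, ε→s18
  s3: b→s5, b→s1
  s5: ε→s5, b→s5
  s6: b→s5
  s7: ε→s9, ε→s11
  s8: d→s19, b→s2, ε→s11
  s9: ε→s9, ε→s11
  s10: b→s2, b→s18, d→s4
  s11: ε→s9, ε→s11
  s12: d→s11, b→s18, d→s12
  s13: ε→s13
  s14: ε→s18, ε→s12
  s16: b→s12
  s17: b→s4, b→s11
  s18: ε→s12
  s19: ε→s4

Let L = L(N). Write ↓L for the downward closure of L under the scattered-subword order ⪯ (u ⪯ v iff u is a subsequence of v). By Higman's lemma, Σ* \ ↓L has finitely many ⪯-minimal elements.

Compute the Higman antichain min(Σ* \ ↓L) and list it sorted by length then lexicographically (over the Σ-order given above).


|Q|=20, |F|=1, |δ|=35 (14 ε).
min D↑ (2 st, q0=0, F={1}): 0:d→0,b→1 1:d→1,b→1 (ε-aug+det+¬).
'b': run [7, 6] end={s0,s11,s12,s18,s5,s9} — reject; 1/1 deletions ∈↓L.
1 obstructions.

min(Σ*\↓L) = [b].


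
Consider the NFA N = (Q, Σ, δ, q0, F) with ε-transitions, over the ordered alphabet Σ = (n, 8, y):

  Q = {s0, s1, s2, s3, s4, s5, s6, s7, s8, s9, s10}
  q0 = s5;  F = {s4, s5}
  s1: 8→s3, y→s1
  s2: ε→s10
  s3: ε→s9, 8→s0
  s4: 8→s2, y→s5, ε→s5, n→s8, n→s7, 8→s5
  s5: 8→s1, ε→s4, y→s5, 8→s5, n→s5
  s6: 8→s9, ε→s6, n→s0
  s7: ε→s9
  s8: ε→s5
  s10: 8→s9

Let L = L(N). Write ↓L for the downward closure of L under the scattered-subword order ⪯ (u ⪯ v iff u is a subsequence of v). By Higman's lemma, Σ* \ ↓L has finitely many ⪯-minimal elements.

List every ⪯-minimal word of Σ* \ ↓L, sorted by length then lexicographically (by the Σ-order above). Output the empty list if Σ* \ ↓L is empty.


|Q|=11, |F|=2, |δ|=22 (7 ε).
min D↑ (1 st, q0=0, F={}): 0:n→0,8→0,y→0 (ε-aug+det+¬).
L(D↑) = ∅ ⇒ ↓L = Σ*.

min(Σ*\↓L) = [].


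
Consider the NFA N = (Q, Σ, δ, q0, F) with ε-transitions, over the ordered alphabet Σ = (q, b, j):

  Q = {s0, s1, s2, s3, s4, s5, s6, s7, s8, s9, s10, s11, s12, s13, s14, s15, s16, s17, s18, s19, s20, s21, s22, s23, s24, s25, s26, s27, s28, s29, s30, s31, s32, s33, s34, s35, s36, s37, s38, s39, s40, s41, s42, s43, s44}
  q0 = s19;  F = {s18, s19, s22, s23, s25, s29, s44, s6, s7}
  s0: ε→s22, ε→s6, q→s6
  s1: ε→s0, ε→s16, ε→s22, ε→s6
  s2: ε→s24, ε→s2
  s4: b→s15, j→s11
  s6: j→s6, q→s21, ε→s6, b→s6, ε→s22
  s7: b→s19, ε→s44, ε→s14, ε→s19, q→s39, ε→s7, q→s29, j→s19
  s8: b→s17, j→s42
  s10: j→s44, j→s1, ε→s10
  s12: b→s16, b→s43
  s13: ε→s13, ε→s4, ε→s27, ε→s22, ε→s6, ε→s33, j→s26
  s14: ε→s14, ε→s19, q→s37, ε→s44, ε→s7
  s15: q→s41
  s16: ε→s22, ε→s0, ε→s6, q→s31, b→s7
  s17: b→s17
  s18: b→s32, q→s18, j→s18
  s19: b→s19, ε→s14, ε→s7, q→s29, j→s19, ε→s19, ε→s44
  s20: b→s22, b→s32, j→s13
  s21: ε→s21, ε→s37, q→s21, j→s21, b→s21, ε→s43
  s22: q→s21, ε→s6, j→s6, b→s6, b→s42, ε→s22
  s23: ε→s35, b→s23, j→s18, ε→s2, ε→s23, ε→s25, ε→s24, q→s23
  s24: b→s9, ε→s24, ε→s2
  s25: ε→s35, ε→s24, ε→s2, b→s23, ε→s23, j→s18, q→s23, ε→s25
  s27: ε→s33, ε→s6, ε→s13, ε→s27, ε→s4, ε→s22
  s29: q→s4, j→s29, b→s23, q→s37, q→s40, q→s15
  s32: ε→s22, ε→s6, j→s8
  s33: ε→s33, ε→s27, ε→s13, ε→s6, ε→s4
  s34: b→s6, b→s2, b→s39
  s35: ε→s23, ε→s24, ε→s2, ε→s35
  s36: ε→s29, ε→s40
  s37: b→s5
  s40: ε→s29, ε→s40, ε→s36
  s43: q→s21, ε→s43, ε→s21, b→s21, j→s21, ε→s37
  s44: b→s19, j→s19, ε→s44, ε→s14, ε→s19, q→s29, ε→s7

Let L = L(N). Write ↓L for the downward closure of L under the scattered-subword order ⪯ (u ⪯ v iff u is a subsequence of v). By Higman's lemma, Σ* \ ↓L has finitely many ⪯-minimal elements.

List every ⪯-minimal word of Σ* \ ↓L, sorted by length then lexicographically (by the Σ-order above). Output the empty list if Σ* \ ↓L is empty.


A = [qbjbq].

|Q|=45, |F|=9, |δ|=140 (78 ε).
min D↑ (6 st, q0=0, F={5}): 0:q→1,b→0,j→0 1:q→1,b→2,j→1 2:q→2,b→2,j→3 3:q→3,b→4,j→3 4:q→5,b→4,j→4 5:q→5,b→5,j→5 (ε-aug+det+¬).
'qbjbq': |S_i|=[29, 25, 19, 11, 10, 4] end={s21,s37,s43,s5} ∉↓L; 5/5 deletions ∈↓L.
1 words, ⪯-incomp.


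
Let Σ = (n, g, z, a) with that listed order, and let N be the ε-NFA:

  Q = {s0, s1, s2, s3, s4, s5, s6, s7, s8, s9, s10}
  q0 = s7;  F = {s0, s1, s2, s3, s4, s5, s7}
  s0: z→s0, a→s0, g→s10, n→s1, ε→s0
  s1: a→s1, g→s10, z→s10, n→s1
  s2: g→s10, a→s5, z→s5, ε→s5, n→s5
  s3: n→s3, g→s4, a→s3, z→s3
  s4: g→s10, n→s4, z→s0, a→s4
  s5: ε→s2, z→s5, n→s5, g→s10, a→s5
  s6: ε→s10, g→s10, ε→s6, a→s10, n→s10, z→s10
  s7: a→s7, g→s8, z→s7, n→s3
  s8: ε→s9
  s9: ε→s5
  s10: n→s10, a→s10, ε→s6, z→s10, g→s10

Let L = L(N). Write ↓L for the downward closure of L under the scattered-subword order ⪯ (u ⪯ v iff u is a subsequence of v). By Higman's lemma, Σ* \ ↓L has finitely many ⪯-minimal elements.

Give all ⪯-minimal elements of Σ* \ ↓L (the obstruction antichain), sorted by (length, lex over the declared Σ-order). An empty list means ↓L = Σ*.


A = [gg, ngznz].

|Q|=11, |F|=7, |δ|=44 (8 ε).
min D↑ (7 st, q0=0, F={4}): 0:n→1,g→2,z→0,a→0 1:n→1,g→3,z→1,a→1 2:n→2,g→4,z→2,a→2 3:n→3,g→4,z→5,a→3 4:n→4,g→4,z→4,a→4 5:n→6,g→4,z→5,a→5 6:n→6,g→4,z→4,a→6 (ε-aug+det+¬).
'gg': run [11, 9, 2] end={s10,s6} — reject; 2/2 del acc.
'ngznz': |S_i|=[11, 8, 5, 4, 3, 2] end={s10,s6} — reject; 5/5 del acc.
2 words, ⪯-incomp.


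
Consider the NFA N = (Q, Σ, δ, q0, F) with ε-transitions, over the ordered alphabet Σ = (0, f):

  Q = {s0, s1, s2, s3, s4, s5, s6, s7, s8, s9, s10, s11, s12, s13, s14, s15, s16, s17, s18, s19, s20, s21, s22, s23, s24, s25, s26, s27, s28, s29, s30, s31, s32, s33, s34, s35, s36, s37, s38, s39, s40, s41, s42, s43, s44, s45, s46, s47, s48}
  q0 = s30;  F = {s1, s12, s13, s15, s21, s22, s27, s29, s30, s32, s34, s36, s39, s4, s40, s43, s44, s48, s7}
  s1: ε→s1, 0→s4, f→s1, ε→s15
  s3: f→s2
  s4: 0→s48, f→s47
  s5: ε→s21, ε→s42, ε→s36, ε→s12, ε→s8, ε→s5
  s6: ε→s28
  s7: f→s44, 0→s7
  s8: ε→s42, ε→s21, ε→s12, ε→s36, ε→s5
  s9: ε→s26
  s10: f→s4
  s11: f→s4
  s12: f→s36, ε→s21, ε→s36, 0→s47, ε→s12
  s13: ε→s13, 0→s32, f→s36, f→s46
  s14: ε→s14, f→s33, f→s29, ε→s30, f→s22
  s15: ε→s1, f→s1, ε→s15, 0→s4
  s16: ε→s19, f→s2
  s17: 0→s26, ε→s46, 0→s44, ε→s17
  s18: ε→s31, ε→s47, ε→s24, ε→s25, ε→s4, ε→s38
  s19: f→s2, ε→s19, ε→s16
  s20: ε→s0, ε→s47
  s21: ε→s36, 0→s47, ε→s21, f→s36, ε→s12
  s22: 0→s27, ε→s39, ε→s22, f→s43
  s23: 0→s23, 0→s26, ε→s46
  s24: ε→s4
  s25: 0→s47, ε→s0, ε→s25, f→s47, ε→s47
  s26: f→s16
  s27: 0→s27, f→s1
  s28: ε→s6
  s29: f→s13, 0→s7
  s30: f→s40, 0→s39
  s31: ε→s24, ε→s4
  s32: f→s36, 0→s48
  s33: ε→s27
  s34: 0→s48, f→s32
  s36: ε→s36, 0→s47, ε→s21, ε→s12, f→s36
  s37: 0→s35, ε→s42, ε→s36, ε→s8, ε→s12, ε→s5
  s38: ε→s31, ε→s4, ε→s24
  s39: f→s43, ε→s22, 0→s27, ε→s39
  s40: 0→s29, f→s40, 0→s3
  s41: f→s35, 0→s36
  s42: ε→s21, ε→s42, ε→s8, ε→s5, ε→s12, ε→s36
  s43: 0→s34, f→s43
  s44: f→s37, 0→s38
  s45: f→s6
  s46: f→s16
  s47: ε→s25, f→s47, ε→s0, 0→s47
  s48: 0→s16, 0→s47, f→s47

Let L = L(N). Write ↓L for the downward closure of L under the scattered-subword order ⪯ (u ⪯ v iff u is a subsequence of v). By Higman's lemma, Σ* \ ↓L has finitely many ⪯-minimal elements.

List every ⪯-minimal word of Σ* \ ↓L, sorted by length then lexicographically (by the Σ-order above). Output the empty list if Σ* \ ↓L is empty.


A = [00f0f, 0f000, 0f00f, f0ff0].

|Q|=49, |F|=19, |δ|=134 (71 ε).
min D↑ (16 st, q0=0, F={15}): 0:0→1,f→2 1:0→3,f→4 2:0→5,f→2 3:0→3,f→6 4:0→7,f→4 5:0→8,f→9 6:0→10,f→6 7:0→11,f→12 8:0→8,f→13 9:0→12,f→14 10:0→11,f→15 11:0→15,f→15 12:0→11,f→14 13:0→10,f→14 14:0→15,f→14 15:0→15,f→15.
'00f0f': |S_i|=[35, 33, 26, 23, 12, 4] end={s0,s2,s25,s47} ∉↓L; 5/5 del acc.
'0f000': |S_i|=[35, 33, 27, 17, 7, 6] end={s0,s16,s19,s2,s25,s47} — reject; 5/5 del acc.
'0f00f': run [35, 33, 27, 17, 7, 4] end={s0,s2,s25,s47} ∉↓L; 5/5 del acc.
'f0ff0': |S_i|=[35, 31, 27, 23, 15, 4] end={s0,s25,s35,s47} rej; 5/5 deletions ∈↓L.
4 words, ⪯-incomp.


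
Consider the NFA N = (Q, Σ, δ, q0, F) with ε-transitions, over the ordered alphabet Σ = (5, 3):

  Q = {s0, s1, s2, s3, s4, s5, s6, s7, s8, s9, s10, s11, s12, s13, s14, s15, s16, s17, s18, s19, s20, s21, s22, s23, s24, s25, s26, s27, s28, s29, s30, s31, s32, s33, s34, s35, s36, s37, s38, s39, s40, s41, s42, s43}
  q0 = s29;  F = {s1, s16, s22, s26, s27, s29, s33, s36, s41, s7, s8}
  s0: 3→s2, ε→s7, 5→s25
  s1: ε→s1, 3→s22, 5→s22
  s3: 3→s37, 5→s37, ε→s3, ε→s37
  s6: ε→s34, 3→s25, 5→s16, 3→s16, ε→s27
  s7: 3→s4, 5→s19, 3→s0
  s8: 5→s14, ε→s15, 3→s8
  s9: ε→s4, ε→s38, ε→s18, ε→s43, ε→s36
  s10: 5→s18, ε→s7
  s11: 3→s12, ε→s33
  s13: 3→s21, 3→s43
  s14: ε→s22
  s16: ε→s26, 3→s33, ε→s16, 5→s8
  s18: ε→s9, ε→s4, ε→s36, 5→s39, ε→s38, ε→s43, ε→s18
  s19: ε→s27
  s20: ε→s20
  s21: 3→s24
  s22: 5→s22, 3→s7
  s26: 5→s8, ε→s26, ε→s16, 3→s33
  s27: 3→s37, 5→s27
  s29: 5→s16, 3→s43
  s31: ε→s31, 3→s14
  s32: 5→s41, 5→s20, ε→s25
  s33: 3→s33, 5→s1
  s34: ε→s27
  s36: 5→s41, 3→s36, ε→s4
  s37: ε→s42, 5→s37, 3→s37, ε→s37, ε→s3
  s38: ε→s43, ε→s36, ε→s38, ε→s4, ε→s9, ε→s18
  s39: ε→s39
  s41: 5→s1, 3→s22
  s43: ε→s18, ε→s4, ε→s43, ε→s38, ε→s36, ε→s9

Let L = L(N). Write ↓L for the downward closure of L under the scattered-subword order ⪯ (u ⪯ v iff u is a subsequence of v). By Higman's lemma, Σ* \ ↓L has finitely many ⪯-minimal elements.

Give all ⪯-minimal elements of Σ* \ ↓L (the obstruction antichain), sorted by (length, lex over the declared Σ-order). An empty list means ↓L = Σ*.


|Q|=44, |F|=11, |δ|=88 (47 ε).
min D↑ (11 st, q0=0, F={10}): 0:5→1,3→2 1:5→3,3→4 2:5→5,3→2 3:5→6,3→3 4:5→7,3→4 5:5→7,3→6 6:5→6,3→8 7:5→6,3→6 8:5→9,3→8 9:5→9,3→10 10:5→10,3→10.
'555353': run [26, 20, 15, 12, 10, 6, 3] end={s3,s37,s42} — reject; 6/6 deletions ∈↓L.
'353353': |S_i|=[26, 23, 15, 11, 10, 6, 3] end={s3,s37,s42} ∉↓L; 6/6 deletions ∈↓L.
2 minimals (antichain).

min(Σ*\↓L) = [555353, 353353].
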